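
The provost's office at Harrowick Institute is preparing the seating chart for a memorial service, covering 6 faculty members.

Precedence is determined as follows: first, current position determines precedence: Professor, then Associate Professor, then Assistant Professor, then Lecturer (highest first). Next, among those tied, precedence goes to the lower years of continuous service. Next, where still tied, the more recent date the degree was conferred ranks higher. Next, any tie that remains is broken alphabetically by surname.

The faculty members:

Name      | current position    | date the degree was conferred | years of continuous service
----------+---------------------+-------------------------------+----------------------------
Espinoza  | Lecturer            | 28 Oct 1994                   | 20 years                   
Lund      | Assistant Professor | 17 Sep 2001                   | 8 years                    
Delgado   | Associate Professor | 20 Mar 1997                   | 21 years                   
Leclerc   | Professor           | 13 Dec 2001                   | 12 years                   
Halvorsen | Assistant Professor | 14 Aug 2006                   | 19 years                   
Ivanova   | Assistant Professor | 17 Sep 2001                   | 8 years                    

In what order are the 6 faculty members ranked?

Leclerc, Delgado, Ivanova, Lund, Halvorsen, Espinoza

By current position: Leclerc (Professor); then Delgado (Associate Professor); then Ivanova, Lund and Halvorsen (Assistant Professor); then Espinoza (Lecturer).
Among Ivanova, Lund and Halvorsen, by years of continuous service (lower first): Ivanova and Lund (8 years) before Halvorsen (19 years).
Ivanova and Lund both have date the degree was conferred 17 Sep 2001, so the next rule applies.
Among Ivanova and Lund, alphabetically by surname: Ivanova before Lund.
Full order: Leclerc, Delgado, Ivanova, Lund, Halvorsen, Espinoza.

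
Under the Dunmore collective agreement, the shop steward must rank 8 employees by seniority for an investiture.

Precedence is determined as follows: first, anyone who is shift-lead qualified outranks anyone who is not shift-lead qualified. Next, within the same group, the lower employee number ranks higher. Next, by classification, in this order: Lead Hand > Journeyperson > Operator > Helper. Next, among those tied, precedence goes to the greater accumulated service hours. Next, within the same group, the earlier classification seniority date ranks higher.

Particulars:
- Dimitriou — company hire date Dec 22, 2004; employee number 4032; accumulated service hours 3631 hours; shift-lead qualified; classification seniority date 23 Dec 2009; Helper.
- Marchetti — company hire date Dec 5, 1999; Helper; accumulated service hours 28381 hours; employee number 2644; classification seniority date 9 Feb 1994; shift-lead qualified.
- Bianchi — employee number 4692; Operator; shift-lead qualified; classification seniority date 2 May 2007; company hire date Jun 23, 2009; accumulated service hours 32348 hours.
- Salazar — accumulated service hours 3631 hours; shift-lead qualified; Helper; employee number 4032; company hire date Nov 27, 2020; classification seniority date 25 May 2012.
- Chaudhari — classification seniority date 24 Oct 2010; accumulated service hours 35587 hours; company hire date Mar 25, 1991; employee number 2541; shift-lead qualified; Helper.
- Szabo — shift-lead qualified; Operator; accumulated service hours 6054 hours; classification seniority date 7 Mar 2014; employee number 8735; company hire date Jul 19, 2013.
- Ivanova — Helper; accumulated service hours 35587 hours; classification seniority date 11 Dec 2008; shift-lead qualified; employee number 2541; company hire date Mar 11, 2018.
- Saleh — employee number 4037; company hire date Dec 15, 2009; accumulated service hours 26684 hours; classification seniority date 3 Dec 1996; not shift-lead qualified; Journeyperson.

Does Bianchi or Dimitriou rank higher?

By the first rule: Ivanova, Chaudhari, Marchetti, Dimitriou, Salazar, Bianchi and Szabo (each shift-lead qualified); then Saleh (not shift-lead qualified).
Among Ivanova, Chaudhari, Marchetti, Dimitriou, Salazar, Bianchi and Szabo, by employee number (lower first): Ivanova and Chaudhari (2541) before Marchetti (2644) before Dimitriou and Salazar (4032) before Bianchi (4692) before Szabo (8735).
Ivanova and Chaudhari are each Helper, so the next rule applies.
Ivanova and Chaudhari both have accumulated service hours 35587 hours, so the next rule applies.
Among Ivanova and Chaudhari, by classification seniority date (earlier first): Ivanova (11 Dec 2008) before Chaudhari (24 Oct 2010).
Dimitriou and Salazar are each Helper, so the next rule applies.
Dimitriou and Salazar both have accumulated service hours 3631 hours, so the next rule applies.
Among Dimitriou and Salazar, by classification seniority date (earlier first): Dimitriou (23 Dec 2009) before Salazar (25 May 2012).
So Dimitriou takes precedence.

Dimitriou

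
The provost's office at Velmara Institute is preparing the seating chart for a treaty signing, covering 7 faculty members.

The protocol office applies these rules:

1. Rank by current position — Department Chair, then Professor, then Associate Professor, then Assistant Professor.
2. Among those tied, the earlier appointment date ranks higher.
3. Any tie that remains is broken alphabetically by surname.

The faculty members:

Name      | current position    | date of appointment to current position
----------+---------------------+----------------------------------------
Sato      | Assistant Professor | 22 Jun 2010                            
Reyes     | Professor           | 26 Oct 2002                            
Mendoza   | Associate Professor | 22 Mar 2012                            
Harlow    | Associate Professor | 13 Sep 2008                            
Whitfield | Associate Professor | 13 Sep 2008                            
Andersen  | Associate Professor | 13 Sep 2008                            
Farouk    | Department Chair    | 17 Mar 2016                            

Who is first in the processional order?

By current position: Farouk (Department Chair); then Reyes (Professor); then Andersen, Harlow, Whitfield and Mendoza (Associate Professor); then Sato (Assistant Professor).
Among Andersen, Harlow, Whitfield and Mendoza, by date of appointment to current position (earlier first): Andersen, Harlow and Whitfield (13 Sep 2008) before Mendoza (22 Mar 2012).
Among Andersen, Harlow and Whitfield, alphabetically by surname: Andersen before Harlow before Whitfield.
Order: Farouk, Reyes, Andersen, Harlow, Whitfield, Mendoza, Sato.

Farouk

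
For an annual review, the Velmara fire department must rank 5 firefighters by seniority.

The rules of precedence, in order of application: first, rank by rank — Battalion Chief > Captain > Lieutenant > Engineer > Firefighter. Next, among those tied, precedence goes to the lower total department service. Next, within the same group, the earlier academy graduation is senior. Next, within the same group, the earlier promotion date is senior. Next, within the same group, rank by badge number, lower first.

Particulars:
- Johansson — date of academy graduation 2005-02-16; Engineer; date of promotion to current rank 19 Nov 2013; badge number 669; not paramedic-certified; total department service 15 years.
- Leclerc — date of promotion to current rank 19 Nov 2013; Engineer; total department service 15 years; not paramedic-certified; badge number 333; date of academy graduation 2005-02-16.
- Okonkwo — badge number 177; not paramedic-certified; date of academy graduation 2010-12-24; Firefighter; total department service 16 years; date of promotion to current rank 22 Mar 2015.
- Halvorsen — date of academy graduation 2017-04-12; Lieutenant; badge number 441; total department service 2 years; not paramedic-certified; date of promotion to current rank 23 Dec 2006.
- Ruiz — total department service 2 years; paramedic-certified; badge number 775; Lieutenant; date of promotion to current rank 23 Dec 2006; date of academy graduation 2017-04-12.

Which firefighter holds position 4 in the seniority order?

Johansson

By rank: Halvorsen and Ruiz (Lieutenant); then Leclerc and Johansson (Engineer); then Okonkwo (Firefighter).
Halvorsen and Ruiz both have total department service 2 years, so the next rule applies.
Halvorsen and Ruiz both have date of academy graduation 2017-04-12, so the next rule applies.
Halvorsen and Ruiz both have date of promotion to current rank 23 Dec 2006, so the next rule applies.
Among Halvorsen and Ruiz, by badge number (lower first): Halvorsen (441) before Ruiz (775).
Leclerc and Johansson both have total department service 15 years, so the next rule applies.
Leclerc and Johansson both have date of academy graduation 2005-02-16, so the next rule applies.
Leclerc and Johansson both have date of promotion to current rank 19 Nov 2013, so the next rule applies.
Among Leclerc and Johansson, by badge number (lower first): Leclerc (333) before Johansson (669).
Order: Halvorsen, Ruiz, Leclerc, Johansson, Okonkwo.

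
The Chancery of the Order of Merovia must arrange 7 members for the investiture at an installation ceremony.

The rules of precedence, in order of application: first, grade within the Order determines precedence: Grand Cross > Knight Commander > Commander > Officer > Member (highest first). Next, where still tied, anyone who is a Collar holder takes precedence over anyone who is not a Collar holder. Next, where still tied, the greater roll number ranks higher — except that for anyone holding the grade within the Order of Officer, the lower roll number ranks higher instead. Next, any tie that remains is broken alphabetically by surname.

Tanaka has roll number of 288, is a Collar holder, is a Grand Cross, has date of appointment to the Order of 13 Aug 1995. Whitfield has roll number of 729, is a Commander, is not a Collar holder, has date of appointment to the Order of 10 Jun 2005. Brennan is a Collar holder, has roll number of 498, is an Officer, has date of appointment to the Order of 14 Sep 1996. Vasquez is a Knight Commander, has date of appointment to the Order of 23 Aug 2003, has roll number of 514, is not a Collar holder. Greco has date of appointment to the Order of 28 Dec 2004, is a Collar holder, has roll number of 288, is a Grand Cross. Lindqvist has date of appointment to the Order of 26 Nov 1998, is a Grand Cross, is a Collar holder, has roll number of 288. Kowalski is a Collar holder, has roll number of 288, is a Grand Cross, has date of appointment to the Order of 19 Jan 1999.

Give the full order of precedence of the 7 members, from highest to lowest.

By grade within the Order: Greco, Kowalski, Lindqvist and Tanaka (Grand Cross); then Vasquez (Knight Commander); then Whitfield (Commander); then Brennan (Officer).
Greco, Kowalski, Lindqvist and Tanaka are each a Collar holder, so the next rule applies.
Greco, Kowalski, Lindqvist and Tanaka all have roll number 288, so the next rule applies.
Among Greco, Kowalski, Lindqvist and Tanaka, alphabetically by surname: Greco before Kowalski before Lindqvist before Tanaka.
Full order: Greco, Kowalski, Lindqvist, Tanaka, Vasquez, Whitfield, Brennan.

Greco, Kowalski, Lindqvist, Tanaka, Vasquez, Whitfield, Brennan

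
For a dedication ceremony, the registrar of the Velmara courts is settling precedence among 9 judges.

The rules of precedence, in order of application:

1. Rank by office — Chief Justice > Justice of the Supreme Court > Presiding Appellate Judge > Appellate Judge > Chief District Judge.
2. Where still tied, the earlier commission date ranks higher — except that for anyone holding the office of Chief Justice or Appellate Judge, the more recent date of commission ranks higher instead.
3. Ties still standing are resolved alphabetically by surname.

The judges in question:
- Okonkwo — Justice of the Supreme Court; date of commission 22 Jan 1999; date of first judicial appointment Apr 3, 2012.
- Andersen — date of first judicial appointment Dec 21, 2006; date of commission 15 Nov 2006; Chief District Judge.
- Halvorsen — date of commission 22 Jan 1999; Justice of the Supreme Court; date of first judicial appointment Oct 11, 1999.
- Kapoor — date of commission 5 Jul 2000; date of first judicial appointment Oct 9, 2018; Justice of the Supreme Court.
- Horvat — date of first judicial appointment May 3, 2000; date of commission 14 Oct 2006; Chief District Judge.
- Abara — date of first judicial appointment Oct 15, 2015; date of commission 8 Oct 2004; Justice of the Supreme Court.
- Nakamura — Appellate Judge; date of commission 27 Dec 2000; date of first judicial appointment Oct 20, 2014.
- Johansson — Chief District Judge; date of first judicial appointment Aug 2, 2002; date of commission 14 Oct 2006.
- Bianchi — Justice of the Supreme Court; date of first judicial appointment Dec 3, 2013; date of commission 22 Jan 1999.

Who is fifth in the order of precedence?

Abara

By office: Bianchi, Halvorsen, Okonkwo, Kapoor and Abara (Justice of the Supreme Court); then Nakamura (Appellate Judge); then Horvat, Johansson and Andersen (Chief District Judge).
Among Bianchi, Halvorsen, Okonkwo, Kapoor and Abara, by date of commission (earlier first): Bianchi, Halvorsen and Okonkwo (22 Jan 1999) before Kapoor (5 Jul 2000) before Abara (8 Oct 2004).
Among Bianchi, Halvorsen and Okonkwo, alphabetically by surname: Bianchi before Halvorsen before Okonkwo.
Among Horvat, Johansson and Andersen, by date of commission (earlier first): Horvat and Johansson (14 Oct 2006) before Andersen (15 Nov 2006).
Among Horvat and Johansson, alphabetically by surname: Horvat before Johansson.
Order: Bianchi, Halvorsen, Okonkwo, Kapoor, Abara, Nakamura, Horvat, Johansson, Andersen.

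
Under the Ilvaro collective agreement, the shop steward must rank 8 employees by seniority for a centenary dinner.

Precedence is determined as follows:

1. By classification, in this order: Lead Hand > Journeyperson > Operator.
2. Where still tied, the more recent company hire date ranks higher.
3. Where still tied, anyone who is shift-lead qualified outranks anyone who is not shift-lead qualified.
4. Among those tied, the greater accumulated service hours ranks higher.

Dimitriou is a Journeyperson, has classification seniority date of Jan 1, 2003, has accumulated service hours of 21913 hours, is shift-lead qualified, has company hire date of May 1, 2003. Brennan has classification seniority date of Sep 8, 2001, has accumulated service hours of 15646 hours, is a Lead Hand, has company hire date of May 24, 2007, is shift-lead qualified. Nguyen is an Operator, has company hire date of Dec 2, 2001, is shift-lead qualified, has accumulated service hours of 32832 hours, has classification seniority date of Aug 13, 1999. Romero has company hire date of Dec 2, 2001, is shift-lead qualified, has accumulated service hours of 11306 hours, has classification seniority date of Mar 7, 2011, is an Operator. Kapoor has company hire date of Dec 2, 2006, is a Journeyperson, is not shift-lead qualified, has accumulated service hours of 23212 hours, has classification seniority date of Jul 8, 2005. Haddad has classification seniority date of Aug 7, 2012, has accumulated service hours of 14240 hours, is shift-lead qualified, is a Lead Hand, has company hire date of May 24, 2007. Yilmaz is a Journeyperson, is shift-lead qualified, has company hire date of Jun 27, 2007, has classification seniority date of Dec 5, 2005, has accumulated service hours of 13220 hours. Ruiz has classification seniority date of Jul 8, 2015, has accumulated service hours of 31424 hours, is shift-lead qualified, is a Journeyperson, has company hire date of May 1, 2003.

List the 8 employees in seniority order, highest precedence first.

By classification: Brennan and Haddad (Lead Hand); then Yilmaz, Kapoor, Ruiz and Dimitriou (Journeyperson); then Nguyen and Romero (Operator).
Brennan and Haddad both have company hire date May 24, 2007, so the next rule applies.
Brennan and Haddad are each shift-lead qualified, so the next rule applies.
Among Brennan and Haddad, by accumulated service hours (higher first): Brennan (15646 hours) before Haddad (14240 hours).
Among Yilmaz, Kapoor, Ruiz and Dimitriou, by company hire date (later first): Yilmaz (Jun 27, 2007) before Kapoor (Dec 2, 2006) before Ruiz and Dimitriou (May 1, 2003).
Ruiz and Dimitriou are each shift-lead qualified, so the next rule applies.
Among Ruiz and Dimitriou, by accumulated service hours (higher first): Ruiz (31424 hours) before Dimitriou (21913 hours).
Nguyen and Romero both have company hire date Dec 2, 2001, so the next rule applies.
Nguyen and Romero are each shift-lead qualified, so the next rule applies.
Among Nguyen and Romero, by accumulated service hours (higher first): Nguyen (32832 hours) before Romero (11306 hours).
Full order: Brennan, Haddad, Yilmaz, Kapoor, Ruiz, Dimitriou, Nguyen, Romero.

Brennan, Haddad, Yilmaz, Kapoor, Ruiz, Dimitriou, Nguyen, Romero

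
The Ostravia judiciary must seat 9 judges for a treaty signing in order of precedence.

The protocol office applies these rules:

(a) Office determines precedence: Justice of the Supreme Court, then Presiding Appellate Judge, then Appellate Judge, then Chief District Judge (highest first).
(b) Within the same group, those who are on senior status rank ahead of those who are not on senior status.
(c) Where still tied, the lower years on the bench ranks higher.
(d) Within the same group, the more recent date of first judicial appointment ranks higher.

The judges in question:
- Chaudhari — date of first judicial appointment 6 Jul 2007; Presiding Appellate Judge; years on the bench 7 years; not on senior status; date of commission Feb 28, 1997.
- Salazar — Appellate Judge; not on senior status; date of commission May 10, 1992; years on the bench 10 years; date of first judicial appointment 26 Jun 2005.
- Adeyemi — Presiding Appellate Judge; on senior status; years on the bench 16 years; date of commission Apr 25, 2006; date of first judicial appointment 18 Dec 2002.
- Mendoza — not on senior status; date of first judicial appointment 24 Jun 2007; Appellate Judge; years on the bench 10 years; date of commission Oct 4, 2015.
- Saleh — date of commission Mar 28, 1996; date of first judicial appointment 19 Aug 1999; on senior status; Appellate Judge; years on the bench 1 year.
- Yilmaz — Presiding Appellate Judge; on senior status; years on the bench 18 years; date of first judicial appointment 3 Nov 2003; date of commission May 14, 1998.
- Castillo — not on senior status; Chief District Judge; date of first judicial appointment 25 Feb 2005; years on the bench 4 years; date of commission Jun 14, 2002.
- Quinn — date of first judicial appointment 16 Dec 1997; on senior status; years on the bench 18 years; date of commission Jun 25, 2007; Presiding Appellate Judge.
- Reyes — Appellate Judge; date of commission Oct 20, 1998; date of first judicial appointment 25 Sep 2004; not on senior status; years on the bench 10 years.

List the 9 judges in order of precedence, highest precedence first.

By office: Adeyemi, Yilmaz, Quinn and Chaudhari (Presiding Appellate Judge); then Saleh, Mendoza, Salazar and Reyes (Appellate Judge); then Castillo (Chief District Judge).
Among Adeyemi, Yilmaz, Quinn and Chaudhari, on senior status before not on senior status: Adeyemi, Yilmaz and Quinn (on senior status) before Chaudhari (not on senior status).
Among Adeyemi, Yilmaz and Quinn, by years on the bench (lower first): Adeyemi (16 years) before Yilmaz and Quinn (18 years).
Among Yilmaz and Quinn, by date of first judicial appointment (later first): Yilmaz (3 Nov 2003) before Quinn (16 Dec 1997).
Among Saleh, Mendoza, Salazar and Reyes, on senior status before not on senior status: Saleh (on senior status) before Mendoza, Salazar and Reyes (not on senior status).
Mendoza, Salazar and Reyes all have years on the bench 10 years, so the next rule applies.
Among Mendoza, Salazar and Reyes, by date of first judicial appointment (later first): Mendoza (24 Jun 2007) before Salazar (26 Jun 2005) before Reyes (25 Sep 2004).
Full order: Adeyemi, Yilmaz, Quinn, Chaudhari, Saleh, Mendoza, Salazar, Reyes, Castillo.

Adeyemi, Yilmaz, Quinn, Chaudhari, Saleh, Mendoza, Salazar, Reyes, Castillo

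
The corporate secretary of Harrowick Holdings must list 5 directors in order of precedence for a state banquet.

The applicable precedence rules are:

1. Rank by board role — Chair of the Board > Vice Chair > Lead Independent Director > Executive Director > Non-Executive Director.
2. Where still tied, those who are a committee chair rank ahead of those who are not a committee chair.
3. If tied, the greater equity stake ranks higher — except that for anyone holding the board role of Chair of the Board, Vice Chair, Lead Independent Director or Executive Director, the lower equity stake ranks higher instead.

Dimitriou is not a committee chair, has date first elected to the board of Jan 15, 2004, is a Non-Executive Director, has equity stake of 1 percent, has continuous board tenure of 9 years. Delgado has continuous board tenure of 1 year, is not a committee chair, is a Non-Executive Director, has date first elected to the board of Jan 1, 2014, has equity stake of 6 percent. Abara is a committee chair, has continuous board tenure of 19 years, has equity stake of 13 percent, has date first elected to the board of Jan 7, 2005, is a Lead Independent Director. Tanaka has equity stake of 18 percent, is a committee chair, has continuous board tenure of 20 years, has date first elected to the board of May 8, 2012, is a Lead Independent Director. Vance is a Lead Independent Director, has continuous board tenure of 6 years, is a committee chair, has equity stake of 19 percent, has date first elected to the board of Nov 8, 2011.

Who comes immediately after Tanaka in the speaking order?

Vance

By board role: Abara, Tanaka and Vance (Lead Independent Director); then Delgado and Dimitriou (Non-Executive Director).
Abara, Tanaka and Vance are each a committee chair, so the next rule applies.
Among Abara, Tanaka and Vance, by equity stake (lower first) (reversed rule for this group): Abara (13 percent) before Tanaka (18 percent) before Vance (19 percent).
Delgado and Dimitriou are each not a committee chair, so the next rule applies.
Among Delgado and Dimitriou, by equity stake (higher first): Delgado (6 percent) before Dimitriou (1 percent).
Order: Abara, Tanaka, Vance, Delgado, Dimitriou.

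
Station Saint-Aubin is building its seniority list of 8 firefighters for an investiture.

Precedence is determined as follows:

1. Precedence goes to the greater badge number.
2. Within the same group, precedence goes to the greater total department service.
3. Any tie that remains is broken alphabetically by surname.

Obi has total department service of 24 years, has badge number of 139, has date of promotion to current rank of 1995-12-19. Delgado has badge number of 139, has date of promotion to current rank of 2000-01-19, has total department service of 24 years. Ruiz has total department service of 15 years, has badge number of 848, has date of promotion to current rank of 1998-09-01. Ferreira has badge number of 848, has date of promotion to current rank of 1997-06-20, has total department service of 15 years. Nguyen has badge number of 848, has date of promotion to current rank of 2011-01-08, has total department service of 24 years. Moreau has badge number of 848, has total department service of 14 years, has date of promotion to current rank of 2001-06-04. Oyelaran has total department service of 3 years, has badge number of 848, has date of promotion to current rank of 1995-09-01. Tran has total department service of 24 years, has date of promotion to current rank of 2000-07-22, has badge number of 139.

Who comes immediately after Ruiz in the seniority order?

By badge number (higher first): Nguyen, Ferreira, Ruiz, Moreau and Oyelaran (each 848); then Delgado, Obi and Tran (each 139).
Among Nguyen, Ferreira, Ruiz, Moreau and Oyelaran, by total department service (higher first): Nguyen (24 years) before Ferreira and Ruiz (15 years) before Moreau (14 years) before Oyelaran (3 years).
Among Ferreira and Ruiz, alphabetically by surname: Ferreira before Ruiz.
Delgado, Obi and Tran all have total department service 24 years, so the next rule applies.
Among Delgado, Obi and Tran, alphabetically by surname: Delgado before Obi before Tran.
Order: Nguyen, Ferreira, Ruiz, Moreau, Oyelaran, Delgado, Obi, Tran.

Moreau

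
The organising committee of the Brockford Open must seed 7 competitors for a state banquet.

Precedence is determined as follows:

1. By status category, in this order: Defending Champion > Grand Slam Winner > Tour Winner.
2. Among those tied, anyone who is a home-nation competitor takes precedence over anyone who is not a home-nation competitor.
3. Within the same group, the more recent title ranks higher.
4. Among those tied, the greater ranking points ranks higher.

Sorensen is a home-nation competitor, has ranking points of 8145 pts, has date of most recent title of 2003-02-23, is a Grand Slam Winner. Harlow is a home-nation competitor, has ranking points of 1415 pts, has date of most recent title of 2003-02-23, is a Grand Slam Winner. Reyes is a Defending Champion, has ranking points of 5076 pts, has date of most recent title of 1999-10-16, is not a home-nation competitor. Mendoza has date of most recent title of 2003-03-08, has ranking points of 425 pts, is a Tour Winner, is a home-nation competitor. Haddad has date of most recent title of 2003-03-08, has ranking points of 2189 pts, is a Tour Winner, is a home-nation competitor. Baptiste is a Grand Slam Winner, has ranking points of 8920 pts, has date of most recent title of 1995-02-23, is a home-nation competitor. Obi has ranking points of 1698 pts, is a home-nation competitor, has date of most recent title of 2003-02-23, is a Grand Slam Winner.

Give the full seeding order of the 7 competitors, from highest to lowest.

By status category: Reyes (Defending Champion); then Sorensen, Obi, Harlow and Baptiste (Grand Slam Winner); then Haddad and Mendoza (Tour Winner).
Sorensen, Obi, Harlow and Baptiste are each a home-nation competitor, so the next rule applies.
Among Sorensen, Obi, Harlow and Baptiste, by date of most recent title (later first): Sorensen, Obi and Harlow (2003-02-23) before Baptiste (1995-02-23).
Among Sorensen, Obi and Harlow, by ranking points (higher first): Sorensen (8145 pts) before Obi (1698 pts) before Harlow (1415 pts).
Haddad and Mendoza are each a home-nation competitor, so the next rule applies.
Haddad and Mendoza both have date of most recent title 2003-03-08, so the next rule applies.
Among Haddad and Mendoza, by ranking points (higher first): Haddad (2189 pts) before Mendoza (425 pts).
Full order: Reyes, Sorensen, Obi, Harlow, Baptiste, Haddad, Mendoza.

Reyes, Sorensen, Obi, Harlow, Baptiste, Haddad, Mendoza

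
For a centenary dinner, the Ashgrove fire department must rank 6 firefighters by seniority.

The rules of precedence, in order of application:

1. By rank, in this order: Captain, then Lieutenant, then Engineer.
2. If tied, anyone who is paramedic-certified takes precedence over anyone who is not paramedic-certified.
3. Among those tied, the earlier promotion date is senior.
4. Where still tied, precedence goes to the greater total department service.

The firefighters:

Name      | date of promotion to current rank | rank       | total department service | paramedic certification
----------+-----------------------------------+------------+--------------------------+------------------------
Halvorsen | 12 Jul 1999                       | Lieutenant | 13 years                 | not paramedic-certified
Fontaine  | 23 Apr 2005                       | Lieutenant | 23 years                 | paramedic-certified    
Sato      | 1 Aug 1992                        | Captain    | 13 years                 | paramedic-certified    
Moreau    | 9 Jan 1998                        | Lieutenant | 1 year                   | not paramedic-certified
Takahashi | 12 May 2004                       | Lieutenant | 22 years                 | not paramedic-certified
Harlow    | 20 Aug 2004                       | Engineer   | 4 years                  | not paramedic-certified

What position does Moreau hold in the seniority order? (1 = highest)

By rank: Sato (Captain); then Fontaine, Moreau, Halvorsen and Takahashi (Lieutenant); then Harlow (Engineer).
Among Fontaine, Moreau, Halvorsen and Takahashi, paramedic-certified before not paramedic-certified: Fontaine (paramedic-certified) before Moreau, Halvorsen and Takahashi (not paramedic-certified).
Among Moreau, Halvorsen and Takahashi, by date of promotion to current rank (earlier first): Moreau (9 Jan 1998) before Halvorsen (12 Jul 1999) before Takahashi (12 May 2004).
Order: Sato, Fontaine, Moreau, Halvorsen, Takahashi, Harlow. So position 3.

3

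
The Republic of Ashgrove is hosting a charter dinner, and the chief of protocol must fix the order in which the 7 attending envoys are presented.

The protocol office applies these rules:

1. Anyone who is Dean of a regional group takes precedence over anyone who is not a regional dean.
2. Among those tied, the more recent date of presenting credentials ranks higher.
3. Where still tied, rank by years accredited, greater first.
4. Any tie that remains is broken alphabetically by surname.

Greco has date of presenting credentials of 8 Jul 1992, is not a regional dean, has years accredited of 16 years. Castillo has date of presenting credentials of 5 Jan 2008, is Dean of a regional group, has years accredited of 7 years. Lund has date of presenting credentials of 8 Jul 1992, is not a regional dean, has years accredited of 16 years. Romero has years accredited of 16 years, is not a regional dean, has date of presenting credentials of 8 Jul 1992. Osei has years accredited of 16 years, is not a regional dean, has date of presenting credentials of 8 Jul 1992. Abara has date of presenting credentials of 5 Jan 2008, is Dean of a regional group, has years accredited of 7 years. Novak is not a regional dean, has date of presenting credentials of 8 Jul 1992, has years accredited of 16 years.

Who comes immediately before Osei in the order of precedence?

By the first rule: Abara and Castillo (both Dean of a regional group); then Greco, Lund, Novak, Osei and Romero (each not a regional dean).
Abara and Castillo both have date of presenting credentials 5 Jan 2008, so the next rule applies.
Abara and Castillo both have years accredited 7 years, so the next rule applies.
Among Abara and Castillo, alphabetically by surname: Abara before Castillo.
Greco, Lund, Novak, Osei and Romero all have date of presenting credentials 8 Jul 1992, so the next rule applies.
Greco, Lund, Novak, Osei and Romero all have years accredited 16 years, so the next rule applies.
Among Greco, Lund, Novak, Osei and Romero, alphabetically by surname: Greco before Lund before Novak before Osei before Romero.
Order: Abara, Castillo, Greco, Lund, Novak, Osei, Romero.

Novak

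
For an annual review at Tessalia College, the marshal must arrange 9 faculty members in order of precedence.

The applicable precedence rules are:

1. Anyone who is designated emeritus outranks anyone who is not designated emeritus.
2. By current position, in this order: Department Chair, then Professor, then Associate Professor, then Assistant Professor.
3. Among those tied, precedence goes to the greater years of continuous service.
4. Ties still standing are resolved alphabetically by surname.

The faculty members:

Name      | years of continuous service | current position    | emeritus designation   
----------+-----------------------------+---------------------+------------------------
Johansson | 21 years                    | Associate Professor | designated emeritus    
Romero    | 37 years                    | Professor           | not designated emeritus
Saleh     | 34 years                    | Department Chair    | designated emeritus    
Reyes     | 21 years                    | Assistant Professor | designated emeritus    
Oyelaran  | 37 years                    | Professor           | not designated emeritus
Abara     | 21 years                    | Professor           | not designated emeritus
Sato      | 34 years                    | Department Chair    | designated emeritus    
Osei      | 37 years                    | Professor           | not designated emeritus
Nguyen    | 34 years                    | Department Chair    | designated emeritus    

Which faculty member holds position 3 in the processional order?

By the first rule: Nguyen, Saleh, Sato, Johansson and Reyes (each designated emeritus); then Osei, Oyelaran, Romero and Abara (each not designated emeritus).
Among Nguyen, Saleh, Sato, Johansson and Reyes, by current position: Nguyen, Saleh and Sato (Department Chair) before Johansson (Associate Professor) before Reyes (Assistant Professor).
Nguyen, Saleh and Sato all have years of continuous service 34 years, so the next rule applies.
Among Nguyen, Saleh and Sato, alphabetically by surname: Nguyen before Saleh before Sato.
Osei, Oyelaran, Romero and Abara are each Professor, so the next rule applies.
Among Osei, Oyelaran, Romero and Abara, by years of continuous service (higher first): Osei, Oyelaran and Romero (37 years) before Abara (21 years).
Among Osei, Oyelaran and Romero, alphabetically by surname: Osei before Oyelaran before Romero.
Order: Nguyen, Saleh, Sato, Johansson, Reyes, Osei, Oyelaran, Romero, Abara.

Sato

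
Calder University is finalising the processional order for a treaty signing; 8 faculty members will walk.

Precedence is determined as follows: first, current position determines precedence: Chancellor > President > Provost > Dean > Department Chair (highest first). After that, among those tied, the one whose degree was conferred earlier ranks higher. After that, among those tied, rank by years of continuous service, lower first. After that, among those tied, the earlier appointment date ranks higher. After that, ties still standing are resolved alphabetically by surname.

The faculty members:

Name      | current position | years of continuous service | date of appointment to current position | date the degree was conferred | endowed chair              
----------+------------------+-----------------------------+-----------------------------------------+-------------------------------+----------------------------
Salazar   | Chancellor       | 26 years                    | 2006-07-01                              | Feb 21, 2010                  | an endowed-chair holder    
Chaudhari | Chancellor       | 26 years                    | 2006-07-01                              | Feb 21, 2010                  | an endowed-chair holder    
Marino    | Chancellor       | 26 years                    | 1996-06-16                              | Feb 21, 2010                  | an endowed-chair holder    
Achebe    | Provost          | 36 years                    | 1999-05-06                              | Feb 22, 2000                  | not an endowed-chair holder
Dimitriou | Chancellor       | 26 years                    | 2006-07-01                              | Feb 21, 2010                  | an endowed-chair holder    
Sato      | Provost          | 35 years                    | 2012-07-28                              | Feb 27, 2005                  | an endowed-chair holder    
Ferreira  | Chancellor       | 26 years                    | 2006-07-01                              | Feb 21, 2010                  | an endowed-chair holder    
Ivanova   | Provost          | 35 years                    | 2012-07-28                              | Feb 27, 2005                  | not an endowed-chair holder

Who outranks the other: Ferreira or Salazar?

Ferreira

By current position: Marino, Chaudhari, Dimitriou, Ferreira and Salazar (Chancellor); then Achebe, Ivanova and Sato (Provost).
Marino, Chaudhari, Dimitriou, Ferreira and Salazar all have date the degree was conferred Feb 21, 2010, so the next rule applies.
Marino, Chaudhari, Dimitriou, Ferreira and Salazar all have years of continuous service 26 years, so the next rule applies.
Among Marino, Chaudhari, Dimitriou, Ferreira and Salazar, by date of appointment to current position (earlier first): Marino (1996-06-16) before Chaudhari, Dimitriou, Ferreira and Salazar (2006-07-01).
Among Chaudhari, Dimitriou, Ferreira and Salazar, alphabetically by surname: Chaudhari before Dimitriou before Ferreira before Salazar.
Among Achebe, Ivanova and Sato, by date the degree was conferred (earlier first): Achebe (Feb 22, 2000) before Ivanova and Sato (Feb 27, 2005).
Ivanova and Sato both have years of continuous service 35 years, so the next rule applies.
Ivanova and Sato both have date of appointment to current position 2012-07-28, so the next rule applies.
Among Ivanova and Sato, alphabetically by surname: Ivanova before Sato.
So Ferreira takes precedence.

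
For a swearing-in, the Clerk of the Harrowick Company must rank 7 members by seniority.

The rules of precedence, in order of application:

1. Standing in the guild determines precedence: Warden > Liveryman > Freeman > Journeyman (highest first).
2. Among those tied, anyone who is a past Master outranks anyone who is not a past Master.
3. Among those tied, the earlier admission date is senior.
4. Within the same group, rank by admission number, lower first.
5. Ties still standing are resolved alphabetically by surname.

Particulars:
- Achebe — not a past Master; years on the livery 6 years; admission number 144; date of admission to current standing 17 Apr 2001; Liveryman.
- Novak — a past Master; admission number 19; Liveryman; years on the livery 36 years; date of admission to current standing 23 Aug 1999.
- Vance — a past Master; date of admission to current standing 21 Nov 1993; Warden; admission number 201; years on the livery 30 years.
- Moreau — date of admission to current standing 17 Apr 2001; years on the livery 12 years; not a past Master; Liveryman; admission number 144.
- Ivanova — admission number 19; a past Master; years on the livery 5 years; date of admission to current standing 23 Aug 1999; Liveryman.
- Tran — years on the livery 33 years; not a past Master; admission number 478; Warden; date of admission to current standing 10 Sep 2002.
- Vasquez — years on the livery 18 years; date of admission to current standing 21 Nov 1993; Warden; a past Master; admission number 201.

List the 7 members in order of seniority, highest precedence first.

By standing in the guild: Vance, Vasquez and Tran (Warden); then Ivanova, Novak, Achebe and Moreau (Liveryman).
Among Vance, Vasquez and Tran, a past Master before not a past Master: Vance and Vasquez (a past Master) before Tran (not a past Master).
Vance and Vasquez both have date of admission to current standing 21 Nov 1993, so the next rule applies.
Vance and Vasquez both have admission number 201, so the next rule applies.
Among Vance and Vasquez, alphabetically by surname: Vance before Vasquez.
Among Ivanova, Novak, Achebe and Moreau, a past Master before not a past Master: Ivanova and Novak (a past Master) before Achebe and Moreau (not a past Master).
Ivanova and Novak both have date of admission to current standing 23 Aug 1999, so the next rule applies.
Ivanova and Novak both have admission number 19, so the next rule applies.
Among Ivanova and Novak, alphabetically by surname: Ivanova before Novak.
Achebe and Moreau both have date of admission to current standing 17 Apr 2001, so the next rule applies.
Achebe and Moreau both have admission number 144, so the next rule applies.
Among Achebe and Moreau, alphabetically by surname: Achebe before Moreau.
Full order: Vance, Vasquez, Tran, Ivanova, Novak, Achebe, Moreau.

Vance, Vasquez, Tran, Ivanova, Novak, Achebe, Moreau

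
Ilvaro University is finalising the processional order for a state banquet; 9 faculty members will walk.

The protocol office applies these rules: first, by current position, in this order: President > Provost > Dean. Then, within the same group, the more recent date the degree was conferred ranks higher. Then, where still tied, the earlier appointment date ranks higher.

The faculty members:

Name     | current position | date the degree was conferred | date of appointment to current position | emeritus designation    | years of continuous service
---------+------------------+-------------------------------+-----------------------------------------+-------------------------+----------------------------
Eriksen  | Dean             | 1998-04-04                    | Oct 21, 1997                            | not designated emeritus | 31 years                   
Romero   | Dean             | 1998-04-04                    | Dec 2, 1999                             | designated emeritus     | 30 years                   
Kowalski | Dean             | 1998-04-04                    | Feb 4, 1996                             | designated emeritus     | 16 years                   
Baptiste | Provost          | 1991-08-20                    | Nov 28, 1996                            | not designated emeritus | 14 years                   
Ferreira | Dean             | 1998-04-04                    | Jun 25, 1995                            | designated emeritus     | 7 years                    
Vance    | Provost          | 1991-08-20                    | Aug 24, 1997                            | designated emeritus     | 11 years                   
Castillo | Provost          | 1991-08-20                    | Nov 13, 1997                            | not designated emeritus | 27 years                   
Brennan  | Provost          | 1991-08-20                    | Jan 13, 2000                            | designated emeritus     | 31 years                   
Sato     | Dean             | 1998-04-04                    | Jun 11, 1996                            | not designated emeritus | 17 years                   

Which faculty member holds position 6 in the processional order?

Kowalski

By current position: Baptiste, Vance, Castillo and Brennan (Provost); then Ferreira, Kowalski, Sato, Eriksen and Romero (Dean).
Baptiste, Vance, Castillo and Brennan all have date the degree was conferred 1991-08-20, so the next rule applies.
Among Baptiste, Vance, Castillo and Brennan, by date of appointment to current position (earlier first): Baptiste (Nov 28, 1996) before Vance (Aug 24, 1997) before Castillo (Nov 13, 1997) before Brennan (Jan 13, 2000).
Ferreira, Kowalski, Sato, Eriksen and Romero all have date the degree was conferred 1998-04-04, so the next rule applies.
Among Ferreira, Kowalski, Sato, Eriksen and Romero, by date of appointment to current position (earlier first): Ferreira (Jun 25, 1995) before Kowalski (Feb 4, 1996) before Sato (Jun 11, 1996) before Eriksen (Oct 21, 1997) before Romero (Dec 2, 1999).
Order: Baptiste, Vance, Castillo, Brennan, Ferreira, Kowalski, Sato, Eriksen, Romero.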